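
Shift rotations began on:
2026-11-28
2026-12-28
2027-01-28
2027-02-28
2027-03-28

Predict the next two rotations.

Each date is the 28th; the gaps (30, 31, 31, 28) track the month lengths.
The rule is the 28th of each month.
April 2027: 2027-04-28.
Next: May 2027 → 2027-05-28.

2027-04-28, 2027-05-28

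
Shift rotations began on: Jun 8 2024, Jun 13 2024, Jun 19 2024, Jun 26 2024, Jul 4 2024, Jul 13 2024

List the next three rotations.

The spacing grows by 1 each time: 5, 6, 7, 8, 9 days.
Next gap: 10 days. Jul 13 2024 + 10 days = Jul 23 2024.
Next gap: 11 days. Jul 23 2024 + 11 days = Aug 3 2024.
Next gap: 12 days. Aug 3 2024 + 12 days = Aug 15 2024.

Jul 23 2024, Aug 3 2024, Aug 15 2024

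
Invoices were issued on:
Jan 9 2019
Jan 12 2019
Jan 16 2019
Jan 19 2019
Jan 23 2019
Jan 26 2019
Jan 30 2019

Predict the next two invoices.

The gap pattern 3, 4, 3, 4, 3, 4 repeats every 2 events.
These are the Wednesdays and Saturdays of each week.
The following Saturday is Feb 2 2019.
Next Wednesday: Feb 6 2019.

Feb 2 2019, Feb 6 2019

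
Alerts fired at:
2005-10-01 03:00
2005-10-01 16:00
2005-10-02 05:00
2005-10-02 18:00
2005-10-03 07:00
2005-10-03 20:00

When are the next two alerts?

The interval is a steady 13 hours (13, 13, 13, 13, 13).
2005-10-03 20:00 + 13 h = 2005-10-04 09:00.
2005-10-04 09:00 + 13 h = 2005-10-04 22:00.

2005-10-04 09:00, 2005-10-04 22:00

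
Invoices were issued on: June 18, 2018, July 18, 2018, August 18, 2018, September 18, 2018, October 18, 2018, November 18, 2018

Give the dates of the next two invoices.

December 18, 2018; January 18, 2019

Each date is the 18th; the gaps (30, 31, 31, 30, 31) track the month lengths.
The rule is the 18th of each month.
Next: December 2018 → December 18, 2018.
Next: January 2019 → January 18, 2019.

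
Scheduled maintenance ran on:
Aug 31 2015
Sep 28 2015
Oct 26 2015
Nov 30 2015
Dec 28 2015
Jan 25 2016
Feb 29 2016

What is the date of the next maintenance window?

All Mondays; the gaps (28, 28, 35, 28, 28, 35) vary with month length.
This is the last Monday of each month.
Last Monday of March 2016: Mar 28 2016.

Mar 28 2016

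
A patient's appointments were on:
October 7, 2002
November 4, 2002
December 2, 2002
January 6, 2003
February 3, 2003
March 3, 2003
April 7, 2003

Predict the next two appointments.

All dates are Mondays, 28, 28, 35, 28, 28, 35 days apart.
Specifically, the 1st Monday of each month.
May 2003 — 1st Monday is May 5, 2003.
June 2003 — 1st Monday is June 2, 2003.

May 5, 2003; June 2, 2003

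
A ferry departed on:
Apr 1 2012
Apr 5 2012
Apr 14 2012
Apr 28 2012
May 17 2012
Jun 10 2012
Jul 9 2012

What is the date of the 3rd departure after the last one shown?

Gaps: 4, 9, 14, 19, 24, 29 days — each gap is 5 larger than the previous one.
Next gap: 34 days. Jul 9 2012 + 34 days = Aug 12 2012.
Next gap: 39 days. Aug 12 2012 + 39 days = Sep 20 2012.
Next gap: 44 days. Sep 20 2012 + 44 days = Nov 3 2012.

Nov 3 2012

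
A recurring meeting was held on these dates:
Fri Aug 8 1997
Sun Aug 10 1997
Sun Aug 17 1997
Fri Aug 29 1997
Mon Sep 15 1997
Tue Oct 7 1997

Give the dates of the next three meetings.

Gaps: 2, 7, 12, 17, 22 days — each gap is 5 larger than the previous one.
Next gap: 27 days. Tue Oct 7 1997 + 27 days = Mon Nov 3 1997.
Next gap: 32 days. Mon Nov 3 1997 + 32 days = Fri Dec 5 1997.
Next gap: 37 days. Fri Dec 5 1997 + 37 days = Sun Jan 11 1998.

Mon Nov 3 1997, Fri Dec 5 1997, Sun Jan 11 1998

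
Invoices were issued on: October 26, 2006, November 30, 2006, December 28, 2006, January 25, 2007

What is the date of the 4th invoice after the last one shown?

May 31, 2007

Every date is a Thursday; gaps 35, 28, 28 days.
Each is the last Thursday of its month (at least one falls on the 29th or later, ruling out '4th Thursday').
Last Thursday of February 2007: February 22, 2007.
Last Thursday of March 2007: March 29, 2007.
April 2007 ends with Thursday April 26, 2007.
Last Thursday of May 2007: May 31, 2007.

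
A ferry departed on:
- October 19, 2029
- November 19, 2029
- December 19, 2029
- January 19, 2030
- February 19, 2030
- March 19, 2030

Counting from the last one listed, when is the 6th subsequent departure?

Each date is the 19th; the gaps (31, 30, 31, 31, 28) track the month lengths.
The rule is the 19th of each month.
Next: April 2030 → April 19, 2030.
May 2030: May 19, 2030.
June 2030: June 19, 2030.
Next: July 2030 → July 19, 2030.
Next: August 2030 → August 19, 2030.
September 2030: September 19, 2030.

September 19, 2030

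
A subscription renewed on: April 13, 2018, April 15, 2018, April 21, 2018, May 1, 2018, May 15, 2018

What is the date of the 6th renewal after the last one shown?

The spacing grows by 4 each time: 2, 6, 10, 14 days.
Next gap: 18 days. May 15, 2018 + 18 days = June 2, 2018.
Next gap: 22 days. June 2, 2018 + 22 days = June 24, 2018.
Next gap: 26 days. June 24, 2018 + 26 days = July 20, 2018.
Next gap: 30 days. July 20, 2018 + 30 days = August 19, 2018.
Next gap: 34 days. August 19, 2018 + 34 days = September 22, 2018.
Next gap: 38 days. September 22, 2018 + 38 days = October 30, 2018.

October 30, 2018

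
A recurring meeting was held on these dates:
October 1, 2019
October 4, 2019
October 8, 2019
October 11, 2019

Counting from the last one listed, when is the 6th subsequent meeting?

November 1, 2019

The gap pattern 3, 4, 3 repeats every 2 events.
These are the Tuesdays and Fridays of each week.
Next Tuesday: October 15, 2019.
Next Friday: October 18, 2019.
Next Tuesday: October 22, 2019.
The following Friday is October 25, 2019.
The following Tuesday is October 29, 2019.
Next Friday: November 1, 2019.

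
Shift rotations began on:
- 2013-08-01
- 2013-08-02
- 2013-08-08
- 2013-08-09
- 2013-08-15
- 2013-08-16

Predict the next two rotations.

Gaps: 1, 6, 1, 6, 1 days — not constant, but cyclic with period 2.
The events fall on every Thursday and Friday.
Next Thursday: 2013-08-22.
The following Friday is 2013-08-23.

2013-08-22, 2013-08-23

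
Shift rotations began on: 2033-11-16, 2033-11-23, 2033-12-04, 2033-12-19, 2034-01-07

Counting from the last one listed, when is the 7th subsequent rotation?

Gaps: 7, 11, 15, 19 days — each gap is 4 larger than the previous one.
Next gap: 23 days. 2034-01-07 + 23 days = 2034-01-30.
Next gap: 27 days. 2034-01-30 + 27 days = 2034-02-26.
Next gap: 31 days. 2034-02-26 + 31 days = 2034-03-29.
Next gap: 35 days. 2034-03-29 + 35 days = 2034-05-03.
Next gap: 39 days. 2034-05-03 + 39 days = 2034-06-11.
Next gap: 43 days. 2034-06-11 + 43 days = 2034-07-24.
Next gap: 47 days. 2034-07-24 + 47 days = 2034-09-09.

2034-09-09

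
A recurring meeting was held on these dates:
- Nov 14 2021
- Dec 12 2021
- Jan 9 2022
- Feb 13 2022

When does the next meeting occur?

Mar 13 2022

These are Sundays at 28- or 35-day spacing (28, 28, 35).
The pattern: 2nd Sunday of the month.
2nd Sunday of March 2022: Mar 13 2022.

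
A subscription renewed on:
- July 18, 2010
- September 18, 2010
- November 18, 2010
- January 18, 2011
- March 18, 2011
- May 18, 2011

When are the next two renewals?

Gaps: 62, 61, 61, 59, 61 days — not constant. Every event is on the 18th of the month.
Pattern: the 18th of every 2 months.
Next: July 2011 → July 18, 2011.
Next: September 2011 → September 18, 2011.

July 18, 2011; September 18, 2011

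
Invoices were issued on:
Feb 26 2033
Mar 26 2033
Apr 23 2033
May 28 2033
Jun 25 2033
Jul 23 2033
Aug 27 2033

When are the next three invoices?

Gaps: 28, 28, 35, 28, 28, 35 days — a mix of 28 and 35. Every date is a Saturday.
Each is the 4th Saturday of its month.
4th Saturday of September 2033: Sep 24 2033.
October 2033 — 4th Saturday is Oct 22 2033.
4th Saturday of November 2033: Nov 26 2033.

Sep 24 2033, Oct 22 2033, Nov 26 2033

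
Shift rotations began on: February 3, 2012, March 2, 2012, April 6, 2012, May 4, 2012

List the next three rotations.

June 1, 2012; July 6, 2012; August 3, 2012

All dates are Fridays, 28, 35, 28 days apart.
Specifically, the 1st Friday of each month.
June 2012 — 1st Friday is June 1, 2012.
1st Friday of July 2012: July 6, 2012.
1st Friday of August 2012: August 3, 2012.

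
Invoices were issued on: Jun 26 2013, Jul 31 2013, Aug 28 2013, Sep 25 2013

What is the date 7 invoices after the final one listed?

Apr 30 2014

Every date is a Wednesday; gaps 35, 28, 28 days.
Each is the last Wednesday of its month (at least one falls on the 29th or later, ruling out '4th Wednesday').
Last Wednesday of October 2013: Oct 30 2013.
November 2013 ends with Wednesday Nov 27 2013.
Last Wednesday of December 2013: Dec 25 2013.
January 2014 ends with Wednesday Jan 29 2014.
February 2014 ends with Wednesday Feb 26 2014.
Last Wednesday of March 2014: Mar 26 2014.
April 2014 ends with Wednesday Apr 30 2014.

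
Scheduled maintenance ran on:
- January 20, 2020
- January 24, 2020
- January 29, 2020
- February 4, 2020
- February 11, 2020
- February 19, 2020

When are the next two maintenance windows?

February 28, 2020; March 9, 2020

Intervals are 4, 5, 6, 7, 8 days — an arithmetic progression with common difference 1.
Next gap: 9 days. February 19, 2020 + 9 days = February 28, 2020.
Next gap: 10 days. February 28, 2020 + 10 days = March 9, 2020.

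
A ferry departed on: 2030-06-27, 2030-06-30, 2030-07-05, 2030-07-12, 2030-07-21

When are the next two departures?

2030-08-01, 2030-08-14

The spacing grows by 2 each time: 3, 5, 7, 9 days.
Next gap: 11 days. 2030-07-21 + 11 days = 2030-08-01.
Next gap: 13 days. 2030-08-01 + 13 days = 2030-08-14.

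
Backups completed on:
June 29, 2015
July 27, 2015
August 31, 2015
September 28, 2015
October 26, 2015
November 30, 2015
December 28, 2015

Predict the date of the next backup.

Every date is a Monday; gaps 28, 35, 28, 28, 35, 28 days.
Each is the last Monday of its month (at least one falls on the 29th or later, ruling out '4th Monday').
January 2016 ends with Monday January 25, 2016.

January 25, 2016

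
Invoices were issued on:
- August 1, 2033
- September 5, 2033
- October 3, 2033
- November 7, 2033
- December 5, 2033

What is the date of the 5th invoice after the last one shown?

These are Mondays at 28- or 35-day spacing (35, 28, 35, 28).
The pattern: 1st Monday of the month.
1st Monday of January 2034: January 2, 2034.
1st Monday of February 2034: February 6, 2034.
1st Monday of March 2034: March 6, 2034.
1st Monday of April 2034: April 3, 2034.
1st Monday of May 2034: May 1, 2034.

May 1, 2034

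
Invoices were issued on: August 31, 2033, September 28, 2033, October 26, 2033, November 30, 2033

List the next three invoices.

December 28, 2033; January 25, 2034; February 22, 2034

These are Wednesdays with 28, 28, 35-day gaps.
Each is the final Wednesday of its month — August 31, 2033 is past the 28th, so '4th Wednesday' doesn't fit.
December 2033 ends with Wednesday December 28, 2033.
January 2034 ends with Wednesday January 25, 2034.
February 2034 ends with Wednesday February 22, 2034.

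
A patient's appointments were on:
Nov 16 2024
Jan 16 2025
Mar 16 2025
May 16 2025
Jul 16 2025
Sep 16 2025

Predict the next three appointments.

Nov 16 2025, Jan 16 2026, Mar 16 2026

Each date is the 16th; the gaps (61, 59, 61, 61, 62) track the month lengths.
The rule is the 16th of every 2 months.
November 2025: Nov 16 2025.
January 2026: Jan 16 2026.
Next: March 2026 → Mar 16 2026.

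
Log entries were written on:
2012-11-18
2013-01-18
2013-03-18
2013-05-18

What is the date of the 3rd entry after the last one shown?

Each date is the 18th; the gaps (61, 59, 61) track the month lengths.
The rule is the 18th of every 2 months.
July 2013: 2013-07-18.
September 2013: 2013-09-18.
November 2013: 2013-11-18.

2013-11-18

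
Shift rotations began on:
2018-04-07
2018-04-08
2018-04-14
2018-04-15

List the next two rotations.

2018-04-21, 2018-04-22

The gap pattern 1, 6, 1 repeats every 2 events.
These are the Saturdays and Sundays of each week.
The following Saturday is 2018-04-21.
The following Sunday is 2018-04-22.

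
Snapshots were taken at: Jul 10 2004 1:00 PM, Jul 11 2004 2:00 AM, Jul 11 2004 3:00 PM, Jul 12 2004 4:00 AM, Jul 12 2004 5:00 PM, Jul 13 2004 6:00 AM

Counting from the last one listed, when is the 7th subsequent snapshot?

The interval is a steady 13 hours (13, 13, 13, 13, 13).
Jul 13 2004 6:00 AM + 13 h = Jul 13 2004 7:00 PM.
Jul 13 2004 7:00 PM + 13 h = Jul 14 2004 8:00 AM.
Jul 14 2004 8:00 AM + 13 h = Jul 14 2004 9:00 PM.
Jul 14 2004 9:00 PM + 13 h = Jul 15 2004 10:00 AM.
Jul 15 2004 10:00 AM + 13 h = Jul 15 2004 11:00 PM.
Jul 15 2004 11:00 PM + 13 h = Jul 16 2004 12:00 PM.
Jul 16 2004 12:00 PM + 13 h = Jul 17 2004 1:00 AM.

Jul 17 2004 1:00 AM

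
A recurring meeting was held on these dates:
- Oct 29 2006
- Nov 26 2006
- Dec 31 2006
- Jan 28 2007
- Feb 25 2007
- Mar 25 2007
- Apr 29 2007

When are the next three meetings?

May 27 2007, Jun 24 2007, Jul 29 2007

All Sundays; the gaps (28, 35, 28, 28, 28, 35) vary with month length.
This is the last Sunday of each month.
Last Sunday of May 2007: May 27 2007.
June 2007 ends with Sunday Jun 24 2007.
Last Sunday of July 2007: Jul 29 2007.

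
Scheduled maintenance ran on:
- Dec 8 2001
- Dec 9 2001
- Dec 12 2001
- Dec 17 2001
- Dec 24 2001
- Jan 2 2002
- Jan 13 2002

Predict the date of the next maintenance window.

The spacing grows by 2 each time: 1, 3, 5, 7, 9, 11 days.
Next gap: 13 days. Jan 13 2002 + 13 days = Jan 26 2002.

Jan 26 2002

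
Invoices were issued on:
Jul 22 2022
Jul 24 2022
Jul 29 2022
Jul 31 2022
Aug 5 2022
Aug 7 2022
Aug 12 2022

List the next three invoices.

Aug 14 2022, Aug 19 2022, Aug 21 2022

The gap pattern 2, 5, 2, 5, 2, 5 repeats every 2 events.
These are the Fridays and Sundays of each week.
Next Sunday: Aug 14 2022.
The following Friday is Aug 19 2022.
Next Sunday: Aug 21 2022.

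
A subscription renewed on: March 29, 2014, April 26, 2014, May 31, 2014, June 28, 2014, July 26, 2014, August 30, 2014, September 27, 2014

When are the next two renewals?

All Saturdays; the gaps (28, 35, 28, 28, 35, 28) vary with month length.
This is the last Saturday of each month.
October 2014 ends with Saturday October 25, 2014.
November 2014 ends with Saturday November 29, 2014.

October 25, 2014; November 29, 2014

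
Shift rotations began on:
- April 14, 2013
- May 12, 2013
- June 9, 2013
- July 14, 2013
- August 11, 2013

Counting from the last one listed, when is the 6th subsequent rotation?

February 9, 2014

These are Sundays at 28- or 35-day spacing (28, 28, 35, 28).
The pattern: 2nd Sunday of the month.
September 2013 — 2nd Sunday is September 8, 2013.
2nd Sunday of October 2013: October 13, 2013.
2nd Sunday of November 2013: November 10, 2013.
2nd Sunday of December 2013: December 8, 2013.
2nd Sunday of January 2014: January 12, 2014.
February 2014 — 2nd Sunday is February 9, 2014.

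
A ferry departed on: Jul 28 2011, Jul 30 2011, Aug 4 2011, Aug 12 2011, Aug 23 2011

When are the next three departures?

Sep 6 2011, Sep 23 2011, Oct 13 2011

Intervals are 2, 5, 8, 11 days — an arithmetic progression with common difference 3.
Next gap: 14 days. Aug 23 2011 + 14 days = Sep 6 2011.
Next gap: 17 days. Sep 6 2011 + 17 days = Sep 23 2011.
Next gap: 20 days. Sep 23 2011 + 20 days = Oct 13 2011.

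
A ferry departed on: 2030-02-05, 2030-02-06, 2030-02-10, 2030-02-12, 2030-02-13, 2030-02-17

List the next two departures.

2030-02-19, 2030-02-20

Gaps: 1, 4, 2, 1, 4 days — not constant, but cyclic with period 3.
The events fall on every Tuesday, Wednesday and Sunday.
The following Tuesday is 2030-02-19.
The following Wednesday is 2030-02-20.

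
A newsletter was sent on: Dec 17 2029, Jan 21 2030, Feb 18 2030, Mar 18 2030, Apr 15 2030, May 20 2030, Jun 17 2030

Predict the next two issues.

Jul 15 2030, Aug 19 2030

These are Mondays at 28- or 35-day spacing (35, 28, 28, 28, 35, 28).
The pattern: 3rd Monday of the month.
3rd Monday of July 2030: Jul 15 2030.
3rd Monday of August 2030: Aug 19 2030.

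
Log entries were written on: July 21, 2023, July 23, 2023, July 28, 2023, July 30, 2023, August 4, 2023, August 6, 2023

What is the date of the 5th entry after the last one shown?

August 25, 2023

The gap pattern 2, 5, 2, 5, 2 repeats every 2 events.
These are the Fridays and Sundays of each week.
Next Friday: August 11, 2023.
Next Sunday: August 13, 2023.
The following Friday is August 18, 2023.
Next Sunday: August 20, 2023.
Next Friday: August 25, 2023.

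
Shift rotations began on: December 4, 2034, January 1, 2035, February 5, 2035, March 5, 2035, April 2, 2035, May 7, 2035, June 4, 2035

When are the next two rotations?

July 2, 2035; August 6, 2035

All dates are Mondays, 28, 35, 28, 28, 35, 28 days apart.
Specifically, the 1st Monday of each month.
1st Monday of July 2035: July 2, 2035.
August 2035 — 1st Monday is August 6, 2035.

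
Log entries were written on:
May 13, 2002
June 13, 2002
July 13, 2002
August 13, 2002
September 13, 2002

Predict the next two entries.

October 13, 2002; November 13, 2002

The day-of-month is always 13 (31, 30, 31, 31 days between events).
So this recurs on the 13th of each month.
Next: October 2002 → October 13, 2002.
November 2002: November 13, 2002.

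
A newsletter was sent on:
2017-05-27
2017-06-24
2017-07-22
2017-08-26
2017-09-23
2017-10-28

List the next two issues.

2017-11-25, 2017-12-23

These are Saturdays at 28- or 35-day spacing (28, 28, 35, 28, 35).
The pattern: 4th Saturday of the month.
4th Saturday of November 2017: 2017-11-25.
4th Saturday of December 2017: 2017-12-23.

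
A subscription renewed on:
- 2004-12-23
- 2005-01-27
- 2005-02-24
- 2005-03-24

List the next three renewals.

2005-04-28, 2005-05-26, 2005-06-23

Gaps: 35, 28, 28 days — a mix of 28 and 35. Every date is a Thursday.
Each is the 4th Thursday of its month.
4th Thursday of April 2005: 2005-04-28.
4th Thursday of May 2005: 2005-05-26.
4th Thursday of June 2005: 2005-06-23.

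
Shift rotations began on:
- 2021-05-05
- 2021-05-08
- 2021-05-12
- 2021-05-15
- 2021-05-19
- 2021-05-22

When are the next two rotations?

2021-05-26, 2021-05-29

Gaps: 3, 4, 3, 4, 3 days — not constant, but cyclic with period 2.
The events fall on every Wednesday and Saturday.
The following Wednesday is 2021-05-26.
The following Saturday is 2021-05-29.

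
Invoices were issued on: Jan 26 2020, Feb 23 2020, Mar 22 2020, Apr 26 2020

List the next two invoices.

May 24 2020, Jun 28 2020

All dates are Sundays, 28, 28, 35 days apart.
Specifically, the 4th Sunday of each month.
4th Sunday of May 2020: May 24 2020.
4th Sunday of June 2020: Jun 28 2020.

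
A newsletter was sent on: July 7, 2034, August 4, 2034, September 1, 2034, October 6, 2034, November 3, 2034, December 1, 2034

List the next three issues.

Gaps: 28, 28, 35, 28, 28 days — a mix of 28 and 35. Every date is a Friday.
Each is the 1st Friday of its month.
January 2035 — 1st Friday is January 5, 2035.
February 2035 — 1st Friday is February 2, 2035.
1st Friday of March 2035: March 2, 2035.

January 5, 2035; February 2, 2035; March 2, 2035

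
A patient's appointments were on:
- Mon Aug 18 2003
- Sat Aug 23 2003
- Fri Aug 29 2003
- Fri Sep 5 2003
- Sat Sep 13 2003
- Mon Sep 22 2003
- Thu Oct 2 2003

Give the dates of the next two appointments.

Mon Oct 13 2003, Sat Oct 25 2003

Intervals are 5, 6, 7, 8, 9, 10 days — an arithmetic progression with common difference 1.
Next gap: 11 days. Thu Oct 2 2003 + 11 days = Mon Oct 13 2003.
Next gap: 12 days. Mon Oct 13 2003 + 12 days = Sat Oct 25 2003.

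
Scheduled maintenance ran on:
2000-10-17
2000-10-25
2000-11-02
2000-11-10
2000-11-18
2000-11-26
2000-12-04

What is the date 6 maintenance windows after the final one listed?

The spacing is 8, 8, 8, 8, 8, 8 days — always 8 days.
2000-12-04 + 8 days = 2000-12-12.
2000-12-12 + 8 days = 2000-12-20.
2000-12-20 + 8 days = 2000-12-28.
2000-12-28 + 8 days = 2001-01-05.
2001-01-05 + 8 days = 2001-01-13.
2001-01-13 + 8 days = 2001-01-21.

2001-01-21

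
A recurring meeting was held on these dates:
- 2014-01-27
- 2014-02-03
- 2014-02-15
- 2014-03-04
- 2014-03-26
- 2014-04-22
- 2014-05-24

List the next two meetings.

2014-06-30, 2014-08-11

The spacing grows by 5 each time: 7, 12, 17, 22, 27, 32 days.
Next gap: 37 days. 2014-05-24 + 37 days = 2014-06-30.
Next gap: 42 days. 2014-06-30 + 42 days = 2014-08-11.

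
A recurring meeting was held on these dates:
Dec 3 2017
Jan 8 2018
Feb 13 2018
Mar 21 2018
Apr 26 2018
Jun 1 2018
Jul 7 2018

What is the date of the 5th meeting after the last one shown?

The spacing is 36, 36, 36, 36, 36, 36 days — always 36 days.
Jul 7 2018 + 36 days = Aug 12 2018.
Aug 12 2018 + 36 days = Sep 17 2018.
Sep 17 2018 + 36 days = Oct 23 2018.
Oct 23 2018 + 36 days = Nov 28 2018.
Nov 28 2018 + 36 days = Jan 3 2019.

Jan 3 2019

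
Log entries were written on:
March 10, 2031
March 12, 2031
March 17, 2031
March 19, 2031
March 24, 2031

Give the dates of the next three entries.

March 26, 2031; March 31, 2031; April 2, 2031

Gaps: 2, 5, 2, 5 days — not constant, but cyclic with period 2.
The events fall on every Monday and Wednesday.
Next Wednesday: March 26, 2031.
The following Monday is March 31, 2031.
Next Wednesday: April 2, 2031.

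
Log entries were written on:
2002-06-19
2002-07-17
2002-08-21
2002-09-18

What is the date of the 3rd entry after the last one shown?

These are Wednesdays at 28- or 35-day spacing (28, 35, 28).
The pattern: 3rd Wednesday of the month.
October 2002 — 3rd Wednesday is 2002-10-16.
3rd Wednesday of November 2002: 2002-11-20.
3rd Wednesday of December 2002: 2002-12-18.

2002-12-18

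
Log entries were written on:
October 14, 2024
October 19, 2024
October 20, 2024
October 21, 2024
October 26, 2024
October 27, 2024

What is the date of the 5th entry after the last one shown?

November 9, 2024

Every event lands on a Monday or Saturday or Sunday (gaps cycle 5, 1, 1, 5, 1).
So the schedule is: every Monday, Saturday and Sunday.
The following Monday is October 28, 2024.
The following Saturday is November 2, 2024.
Next Sunday: November 3, 2024.
Next Monday: November 4, 2024.
Next Saturday: November 9, 2024.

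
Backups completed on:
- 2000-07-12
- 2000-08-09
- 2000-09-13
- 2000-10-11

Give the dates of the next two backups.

2000-11-08, 2000-12-13

All dates are Wednesdays, 28, 35, 28 days apart.
Specifically, the 2nd Wednesday of each month.
2nd Wednesday of November 2000: 2000-11-08.
December 2000 — 2nd Wednesday is 2000-12-13.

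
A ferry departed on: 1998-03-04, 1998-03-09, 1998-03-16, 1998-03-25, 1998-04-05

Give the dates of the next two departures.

1998-04-18, 1998-05-03

The spacing grows by 2 each time: 5, 7, 9, 11 days.
Next gap: 13 days. 1998-04-05 + 13 days = 1998-04-18.
Next gap: 15 days. 1998-04-18 + 15 days = 1998-05-03.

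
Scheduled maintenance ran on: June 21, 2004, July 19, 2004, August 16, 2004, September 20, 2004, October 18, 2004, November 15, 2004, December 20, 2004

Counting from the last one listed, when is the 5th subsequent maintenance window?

These are Mondays at 28- or 35-day spacing (28, 28, 35, 28, 28, 35).
The pattern: 3rd Monday of the month.
3rd Monday of January 2005: January 17, 2005.
3rd Monday of February 2005: February 21, 2005.
March 2005 — 3rd Monday is March 21, 2005.
3rd Monday of April 2005: April 18, 2005.
May 2005 — 3rd Monday is May 16, 2005.

May 16, 2005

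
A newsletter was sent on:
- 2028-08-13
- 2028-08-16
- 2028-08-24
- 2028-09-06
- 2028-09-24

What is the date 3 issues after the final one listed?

2028-12-17

Gaps: 3, 8, 13, 18 days — each gap is 5 larger than the previous one.
Next gap: 23 days. 2028-09-24 + 23 days = 2028-10-17.
Next gap: 28 days. 2028-10-17 + 28 days = 2028-11-14.
Next gap: 33 days. 2028-11-14 + 33 days = 2028-12-17.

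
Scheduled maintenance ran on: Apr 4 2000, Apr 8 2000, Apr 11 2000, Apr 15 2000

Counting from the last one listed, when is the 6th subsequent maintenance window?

May 6 2000

The gap pattern 4, 3, 4 repeats every 2 events.
These are the Tuesdays and Saturdays of each week.
Next Tuesday: Apr 18 2000.
The following Saturday is Apr 22 2000.
The following Tuesday is Apr 25 2000.
Next Saturday: Apr 29 2000.
The following Tuesday is May 2 2000.
Next Saturday: May 6 2000.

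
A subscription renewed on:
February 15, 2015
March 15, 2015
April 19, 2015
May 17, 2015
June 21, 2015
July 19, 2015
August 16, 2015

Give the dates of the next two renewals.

All dates are Sundays, 28, 35, 28, 35, 28, 28 days apart.
Specifically, the 3rd Sunday of each month.
September 2015 — 3rd Sunday is September 20, 2015.
October 2015 — 3rd Sunday is October 18, 2015.

September 20, 2015; October 18, 2015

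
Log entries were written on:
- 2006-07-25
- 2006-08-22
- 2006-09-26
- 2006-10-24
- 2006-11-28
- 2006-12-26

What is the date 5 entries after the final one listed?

These are Tuesdays at 28- or 35-day spacing (28, 35, 28, 35, 28).
The pattern: 4th Tuesday of the month.
January 2007 — 4th Tuesday is 2007-01-23.
February 2007 — 4th Tuesday is 2007-02-27.
March 2007 — 4th Tuesday is 2007-03-27.
April 2007 — 4th Tuesday is 2007-04-24.
4th Tuesday of May 2007: 2007-05-22.

2007-05-22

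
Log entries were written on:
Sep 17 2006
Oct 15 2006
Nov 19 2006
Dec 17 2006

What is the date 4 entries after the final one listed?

These are Sundays at 28- or 35-day spacing (28, 35, 28).
The pattern: 3rd Sunday of the month.
3rd Sunday of January 2007: Jan 21 2007.
3rd Sunday of February 2007: Feb 18 2007.
3rd Sunday of March 2007: Mar 18 2007.
April 2007 — 3rd Sunday is Apr 15 2007.

Apr 15 2007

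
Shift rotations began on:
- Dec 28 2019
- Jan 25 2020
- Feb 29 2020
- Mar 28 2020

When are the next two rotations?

Apr 25 2020, May 30 2020

Every date is a Saturday; gaps 28, 35, 28 days.
Each is the last Saturday of its month (at least one falls on the 29th or later, ruling out '4th Saturday').
Last Saturday of April 2020: Apr 25 2020.
Last Saturday of May 2020: May 30 2020.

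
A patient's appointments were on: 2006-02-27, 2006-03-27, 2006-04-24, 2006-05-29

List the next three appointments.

Every date is a Monday; gaps 28, 28, 35 days.
Each is the last Monday of its month (at least one falls on the 29th or later, ruling out '4th Monday').
June 2006 ends with Monday 2006-06-26.
Last Monday of July 2006: 2006-07-31.
August 2006 ends with Monday 2006-08-28.

2006-06-26, 2006-07-31, 2006-08-28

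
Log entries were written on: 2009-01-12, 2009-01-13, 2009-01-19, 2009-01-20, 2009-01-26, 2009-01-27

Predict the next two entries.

Every event lands on a Monday or Tuesday (gaps cycle 1, 6, 1, 6, 1).
So the schedule is: every Monday and Tuesday.
The following Monday is 2009-02-02.
The following Tuesday is 2009-02-03.

2009-02-02, 2009-02-03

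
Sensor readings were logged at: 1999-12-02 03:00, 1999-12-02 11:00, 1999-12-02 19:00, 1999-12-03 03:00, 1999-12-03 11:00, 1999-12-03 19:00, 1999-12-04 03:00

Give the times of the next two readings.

The interval is a steady 8 hours (8, 8, 8, 8, 8, 8).
1999-12-04 03:00 + 8 h = 1999-12-04 11:00.
1999-12-04 11:00 + 8 h = 1999-12-04 19:00.

1999-12-04 11:00, 1999-12-04 19:00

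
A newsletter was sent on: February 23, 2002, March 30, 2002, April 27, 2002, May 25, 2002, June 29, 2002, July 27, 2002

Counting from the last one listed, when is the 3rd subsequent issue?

October 26, 2002

All Saturdays; the gaps (35, 28, 28, 35, 28) vary with month length.
This is the last Saturday of each month.
Last Saturday of August 2002: August 31, 2002.
September 2002 ends with Saturday September 28, 2002.
October 2002 ends with Saturday October 26, 2002.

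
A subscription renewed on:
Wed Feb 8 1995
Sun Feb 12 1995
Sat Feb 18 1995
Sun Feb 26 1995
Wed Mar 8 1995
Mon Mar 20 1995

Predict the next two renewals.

Mon Apr 3 1995, Wed Apr 19 1995

Intervals are 4, 6, 8, 10, 12 days — an arithmetic progression with common difference 2.
Next gap: 14 days. Mon Mar 20 1995 + 14 days = Mon Apr 3 1995.
Next gap: 16 days. Mon Apr 3 1995 + 16 days = Wed Apr 19 1995.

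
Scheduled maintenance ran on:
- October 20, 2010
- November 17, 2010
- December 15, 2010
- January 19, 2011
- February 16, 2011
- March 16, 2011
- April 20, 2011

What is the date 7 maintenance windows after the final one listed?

These are Wednesdays at 28- or 35-day spacing (28, 28, 35, 28, 28, 35).
The pattern: 3rd Wednesday of the month.
3rd Wednesday of May 2011: May 18, 2011.
3rd Wednesday of June 2011: June 15, 2011.
July 2011 — 3rd Wednesday is July 20, 2011.
August 2011 — 3rd Wednesday is August 17, 2011.
September 2011 — 3rd Wednesday is September 21, 2011.
October 2011 — 3rd Wednesday is October 19, 2011.
3rd Wednesday of November 2011: November 16, 2011.

November 16, 2011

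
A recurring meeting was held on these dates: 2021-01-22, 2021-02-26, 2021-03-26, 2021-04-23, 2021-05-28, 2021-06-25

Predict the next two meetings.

2021-07-23, 2021-08-27

Gaps: 35, 28, 28, 35, 28 days — a mix of 28 and 35. Every date is a Friday.
Each is the 4th Friday of its month.
July 2021 — 4th Friday is 2021-07-23.
August 2021 — 4th Friday is 2021-08-27.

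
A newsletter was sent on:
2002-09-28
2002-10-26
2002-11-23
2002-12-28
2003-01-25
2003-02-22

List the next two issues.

These are Saturdays at 28- or 35-day spacing (28, 28, 35, 28, 28).
The pattern: 4th Saturday of the month.
March 2003 — 4th Saturday is 2003-03-22.
4th Saturday of April 2003: 2003-04-26.

2003-03-22, 2003-04-26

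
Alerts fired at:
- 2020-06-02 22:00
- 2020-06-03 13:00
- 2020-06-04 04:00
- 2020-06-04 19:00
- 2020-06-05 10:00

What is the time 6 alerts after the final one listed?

Gaps: 15, 15, 15, 15 hours — each event is 15 hours after the previous one.
2020-06-05 10:00 + 15 h = 2020-06-06 01:00.
2020-06-06 01:00 + 15 h = 2020-06-06 16:00.
2020-06-06 16:00 + 15 h = 2020-06-07 07:00.
2020-06-07 07:00 + 15 h = 2020-06-07 22:00.
2020-06-07 22:00 + 15 h = 2020-06-08 13:00.
2020-06-08 13:00 + 15 h = 2020-06-09 04:00.

2020-06-09 04:00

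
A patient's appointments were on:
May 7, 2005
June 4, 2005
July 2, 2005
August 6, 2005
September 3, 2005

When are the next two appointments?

October 1, 2005; November 5, 2005

Gaps: 28, 28, 35, 28 days — a mix of 28 and 35. Every date is a Saturday.
Each is the 1st Saturday of its month.
October 2005 — 1st Saturday is October 1, 2005.
November 2005 — 1st Saturday is November 5, 2005.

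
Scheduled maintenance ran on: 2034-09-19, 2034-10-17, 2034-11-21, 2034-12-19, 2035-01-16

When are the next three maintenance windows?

Gaps: 28, 35, 28, 28 days — a mix of 28 and 35. Every date is a Tuesday.
Each is the 3rd Tuesday of its month.
3rd Tuesday of February 2035: 2035-02-20.
March 2035 — 3rd Tuesday is 2035-03-20.
3rd Tuesday of April 2035: 2035-04-17.

2035-02-20, 2035-03-20, 2035-04-17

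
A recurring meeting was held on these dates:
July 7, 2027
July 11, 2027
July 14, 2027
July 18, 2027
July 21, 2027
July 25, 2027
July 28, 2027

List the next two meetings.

August 1, 2027; August 4, 2027

Every event lands on a Wednesday or Sunday (gaps cycle 4, 3, 4, 3, 4, 3).
So the schedule is: every Wednesday and Sunday.
The following Sunday is August 1, 2027.
Next Wednesday: August 4, 2027.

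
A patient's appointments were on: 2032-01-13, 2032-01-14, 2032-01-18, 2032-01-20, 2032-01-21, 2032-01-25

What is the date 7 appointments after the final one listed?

Gaps: 1, 4, 2, 1, 4 days — not constant, but cyclic with period 3.
The events fall on every Tuesday, Wednesday and Sunday.
The following Tuesday is 2032-01-27.
The following Wednesday is 2032-01-28.
The following Sunday is 2032-02-01.
Next Tuesday: 2032-02-03.
Next Wednesday: 2032-02-04.
Next Sunday: 2032-02-08.
Next Tuesday: 2032-02-10.

2032-02-10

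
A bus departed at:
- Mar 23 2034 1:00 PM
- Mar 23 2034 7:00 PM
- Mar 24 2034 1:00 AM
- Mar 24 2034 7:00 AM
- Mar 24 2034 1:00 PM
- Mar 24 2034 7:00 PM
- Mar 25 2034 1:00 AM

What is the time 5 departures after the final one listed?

Mar 26 2034 7:00 AM

Gaps: 6, 6, 6, 6, 6, 6 hours — each event is 6 hours after the previous one.
Mar 25 2034 1:00 AM + 6 h = Mar 25 2034 7:00 AM.
Mar 25 2034 7:00 AM + 6 h = Mar 25 2034 1:00 PM.
Mar 25 2034 1:00 PM + 6 h = Mar 25 2034 7:00 PM.
Mar 25 2034 7:00 PM + 6 h = Mar 26 2034 1:00 AM.
Mar 26 2034 1:00 AM + 6 h = Mar 26 2034 7:00 AM.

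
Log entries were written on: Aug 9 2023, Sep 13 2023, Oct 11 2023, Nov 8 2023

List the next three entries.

Dec 13 2023, Jan 10 2024, Feb 14 2024

All dates are Wednesdays, 35, 28, 28 days apart.
Specifically, the 2nd Wednesday of each month.
December 2023 — 2nd Wednesday is Dec 13 2023.
2nd Wednesday of January 2024: Jan 10 2024.
February 2024 — 2nd Wednesday is Feb 14 2024.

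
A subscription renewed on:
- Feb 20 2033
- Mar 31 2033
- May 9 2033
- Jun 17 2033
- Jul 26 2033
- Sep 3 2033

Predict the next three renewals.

Every event comes 39 days after the last (39, 39, 39, 39, 39).
Sep 3 2033 + 39 days = Oct 12 2033.
Oct 12 2033 + 39 days = Nov 20 2033.
Nov 20 2033 + 39 days = Dec 29 2033.

Oct 12 2033, Nov 20 2033, Dec 29 2033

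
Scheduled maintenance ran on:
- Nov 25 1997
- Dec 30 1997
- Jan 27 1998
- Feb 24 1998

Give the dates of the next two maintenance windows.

All Tuesdays; the gaps (35, 28, 28) vary with month length.
This is the last Tuesday of each month.
March 1998 ends with Tuesday Mar 31 1998.
April 1998 ends with Tuesday Apr 28 1998.

Mar 31 1998, Apr 28 1998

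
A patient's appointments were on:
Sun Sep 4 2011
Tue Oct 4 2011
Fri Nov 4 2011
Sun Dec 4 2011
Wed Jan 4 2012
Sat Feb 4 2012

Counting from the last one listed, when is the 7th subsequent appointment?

Tue Sep 4 2012

Gaps: 30, 31, 30, 31, 31 days — not constant. Every event is on the 4th of the month.
Pattern: the 4th of each month.
March 2012: Sun Mar 4 2012.
April 2012: Wed Apr 4 2012.
Next: May 2012 → Fri May 4 2012.
Next: June 2012 → Mon Jun 4 2012.
Next: July 2012 → Wed Jul 4 2012.
Next: August 2012 → Sat Aug 4 2012.
September 2012: Tue Sep 4 2012.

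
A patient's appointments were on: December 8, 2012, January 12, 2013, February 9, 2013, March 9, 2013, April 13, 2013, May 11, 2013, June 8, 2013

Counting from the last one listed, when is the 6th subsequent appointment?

These are Saturdays at 28- or 35-day spacing (35, 28, 28, 35, 28, 28).
The pattern: 2nd Saturday of the month.
2nd Saturday of July 2013: July 13, 2013.
2nd Saturday of August 2013: August 10, 2013.
September 2013 — 2nd Saturday is September 14, 2013.
October 2013 — 2nd Saturday is October 12, 2013.
2nd Saturday of November 2013: November 9, 2013.
2nd Saturday of December 2013: December 14, 2013.

December 14, 2013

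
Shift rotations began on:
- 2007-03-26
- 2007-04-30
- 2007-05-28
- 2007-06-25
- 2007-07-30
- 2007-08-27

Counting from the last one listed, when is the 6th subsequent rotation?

These are Mondays with 35, 28, 28, 35, 28-day gaps.
Each is the final Monday of its month — 2007-04-30 is past the 28th, so '4th Monday' doesn't fit.
Last Monday of September 2007: 2007-09-24.
Last Monday of October 2007: 2007-10-29.
Last Monday of November 2007: 2007-11-26.
Last Monday of December 2007: 2007-12-31.
Last Monday of January 2008: 2008-01-28.
February 2008 ends with Monday 2008-02-25.

2008-02-25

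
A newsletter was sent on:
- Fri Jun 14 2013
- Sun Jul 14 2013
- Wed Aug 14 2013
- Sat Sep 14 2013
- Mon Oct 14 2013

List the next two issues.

Thu Nov 14 2013, Sat Dec 14 2013

Gaps: 30, 31, 31, 30 days — not constant. Every event is on the 14th of the month.
Pattern: the 14th of each month.
Next: November 2013 → Thu Nov 14 2013.
December 2013: Sat Dec 14 2013.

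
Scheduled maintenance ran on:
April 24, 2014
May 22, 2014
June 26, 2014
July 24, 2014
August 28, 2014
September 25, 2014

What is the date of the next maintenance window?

October 23, 2014

Gaps: 28, 35, 28, 35, 28 days — a mix of 28 and 35. Every date is a Thursday.
Each is the 4th Thursday of its month.
4th Thursday of October 2014: October 23, 2014.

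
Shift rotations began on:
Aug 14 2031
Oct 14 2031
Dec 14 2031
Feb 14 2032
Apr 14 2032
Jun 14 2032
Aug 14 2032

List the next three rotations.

Oct 14 2032, Dec 14 2032, Feb 14 2033

The day-of-month is always 14 (61, 61, 62, 60, 61, 61 days between events).
So this recurs on the 14th of every 2 months.
Next: October 2032 → Oct 14 2032.
December 2032: Dec 14 2032.
Next: February 2033 → Feb 14 2033.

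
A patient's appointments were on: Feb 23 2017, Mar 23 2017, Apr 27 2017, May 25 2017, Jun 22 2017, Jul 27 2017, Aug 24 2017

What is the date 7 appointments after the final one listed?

Gaps: 28, 35, 28, 28, 35, 28 days — a mix of 28 and 35. Every date is a Thursday.
Each is the 4th Thursday of its month.
September 2017 — 4th Thursday is Sep 28 2017.
4th Thursday of October 2017: Oct 26 2017.
4th Thursday of November 2017: Nov 23 2017.
December 2017 — 4th Thursday is Dec 28 2017.
January 2018 — 4th Thursday is Jan 25 2018.
4th Thursday of February 2018: Feb 22 2018.
4th Thursday of March 2018: Mar 22 2018.

Mar 22 2018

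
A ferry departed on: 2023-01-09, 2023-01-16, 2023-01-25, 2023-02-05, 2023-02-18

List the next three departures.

2023-03-05, 2023-03-22, 2023-04-10

Intervals are 7, 9, 11, 13 days — an arithmetic progression with common difference 2.
Next gap: 15 days. 2023-02-18 + 15 days = 2023-03-05.
Next gap: 17 days. 2023-03-05 + 17 days = 2023-03-22.
Next gap: 19 days. 2023-03-22 + 19 days = 2023-04-10.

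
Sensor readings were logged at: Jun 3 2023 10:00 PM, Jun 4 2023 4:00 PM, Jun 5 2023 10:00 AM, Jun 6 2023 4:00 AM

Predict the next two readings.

Jun 6 2023 10:00 PM, Jun 7 2023 4:00 PM

Gaps: 18, 18, 18 hours — each event is 18 hours after the previous one.
Jun 6 2023 4:00 AM + 18 h = Jun 6 2023 10:00 PM.
Jun 6 2023 10:00 PM + 18 h = Jun 7 2023 4:00 PM.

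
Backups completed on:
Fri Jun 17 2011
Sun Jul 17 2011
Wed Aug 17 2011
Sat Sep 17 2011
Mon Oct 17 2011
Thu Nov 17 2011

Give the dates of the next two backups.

Sat Dec 17 2011, Tue Jan 17 2012

Each date is the 17th; the gaps (30, 31, 31, 30, 31) track the month lengths.
The rule is the 17th of each month.
December 2011: Sat Dec 17 2011.
Next: January 2012 → Tue Jan 17 2012.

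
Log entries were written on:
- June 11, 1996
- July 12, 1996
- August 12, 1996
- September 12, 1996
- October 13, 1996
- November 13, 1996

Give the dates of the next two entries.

December 14, 1996; January 14, 1997

The spacing is 31, 31, 31, 31, 31 days — always 31 days.
November 13, 1996 + 31 days = December 14, 1996.
December 14, 1996 + 31 days = January 14, 1997.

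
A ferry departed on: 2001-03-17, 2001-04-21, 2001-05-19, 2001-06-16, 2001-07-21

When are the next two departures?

All dates are Saturdays, 35, 28, 28, 35 days apart.
Specifically, the 3rd Saturday of each month.
August 2001 — 3rd Saturday is 2001-08-18.
3rd Saturday of September 2001: 2001-09-15.

2001-08-18, 2001-09-15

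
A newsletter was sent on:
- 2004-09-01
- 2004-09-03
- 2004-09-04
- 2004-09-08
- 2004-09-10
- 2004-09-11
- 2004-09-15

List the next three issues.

The gap pattern 2, 1, 4, 2, 1, 4 repeats every 3 events.
These are the Wednesdays, Fridays and Saturdays of each week.
The following Friday is 2004-09-17.
Next Saturday: 2004-09-18.
The following Wednesday is 2004-09-22.

2004-09-17, 2004-09-18, 2004-09-22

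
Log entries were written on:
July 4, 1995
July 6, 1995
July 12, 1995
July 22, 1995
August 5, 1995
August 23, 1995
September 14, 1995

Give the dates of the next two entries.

October 10, 1995; November 9, 1995

Gaps: 2, 6, 10, 14, 18, 22 days — each gap is 4 larger than the previous one.
Next gap: 26 days. September 14, 1995 + 26 days = October 10, 1995.
Next gap: 30 days. October 10, 1995 + 30 days = November 9, 1995.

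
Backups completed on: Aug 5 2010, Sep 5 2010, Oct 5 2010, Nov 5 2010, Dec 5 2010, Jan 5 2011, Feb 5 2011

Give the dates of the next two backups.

The day-of-month is always 5 (31, 30, 31, 30, 31, 31 days between events).
So this recurs on the 5th of each month.
Next: March 2011 → Mar 5 2011.
Next: April 2011 → Apr 5 2011.

Mar 5 2011, Apr 5 2011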